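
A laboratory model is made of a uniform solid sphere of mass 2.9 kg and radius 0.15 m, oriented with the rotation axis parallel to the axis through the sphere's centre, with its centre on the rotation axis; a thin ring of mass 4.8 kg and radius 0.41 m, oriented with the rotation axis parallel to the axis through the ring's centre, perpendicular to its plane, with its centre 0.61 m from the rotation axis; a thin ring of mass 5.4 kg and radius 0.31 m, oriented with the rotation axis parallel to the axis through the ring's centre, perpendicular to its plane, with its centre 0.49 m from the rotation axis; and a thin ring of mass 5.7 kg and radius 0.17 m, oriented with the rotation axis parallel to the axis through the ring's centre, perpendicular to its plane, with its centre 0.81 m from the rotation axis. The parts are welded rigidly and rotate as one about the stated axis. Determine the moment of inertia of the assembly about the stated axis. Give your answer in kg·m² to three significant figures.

Solid sphere: I_cm = (2/5)MR² = (2/5)(2.9)(0.15)² = 0.0261 kg·m²; axis through the centre, so I = 0.0261 kg·m².
Thin ring: I_cm = MR² = (4.8)(0.41)² = 0.80688 kg·m²; centre at d = 0.61 m, so the parallel axis theorem gives I = 0.80688 + (4.8)(0.61)² = 2.593 kg·m².
Thin ring: I_cm = MR² = (5.4)(0.31)² = 0.51894 kg·m²; centre at d = 0.49 m, so the parallel axis theorem gives I = 0.51894 + (5.4)(0.49)² = 1.8155 kg·m².
Thin ring: I_cm = MR² = (5.7)(0.17)² = 0.16473 kg·m²; centre at d = 0.81 m, so the parallel axis theorem gives I = 0.16473 + (5.7)(0.81)² = 3.9045 kg·m².
Total I = 0.0261 + 2.593 + 1.8155 + 3.9045 = 8.339 kg·m².

8.34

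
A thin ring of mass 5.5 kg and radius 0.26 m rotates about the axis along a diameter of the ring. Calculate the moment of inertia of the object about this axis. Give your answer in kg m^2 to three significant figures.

0.186

I_cm = (1/2)MR² = (1/2)(5.5)(0.26)² = 0.1859 kg m^2; axis through the centre, so I = 0.1859 kg m^2.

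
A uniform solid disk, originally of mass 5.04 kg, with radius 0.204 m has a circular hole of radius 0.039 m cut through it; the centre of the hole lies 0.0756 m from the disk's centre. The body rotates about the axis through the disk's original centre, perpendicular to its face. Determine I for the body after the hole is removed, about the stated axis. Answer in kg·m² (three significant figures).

Unpierced body about its centre: I₀ = (1/2)MR² = (1/2)(5.04)(0.204)² = 0.10487 kg·m².
The removed disk has mass m = M·(r/R)² = (5.04)(0.039/0.204)² = 0.1842 kg (same uniform areal density).
Its moment of inertia about the rotation axis (parallel-axis theorem): I_hole = (1/2)mr² + md² = (1/2)(0.1842)(0.039)² + (0.1842)(0.0756)² = 0.0011929 kg·m².
Treating the hole as negative mass, I = I₀ − I_hole = 0.10487 − 0.0011929 = 0.10368 kg·m².

0.104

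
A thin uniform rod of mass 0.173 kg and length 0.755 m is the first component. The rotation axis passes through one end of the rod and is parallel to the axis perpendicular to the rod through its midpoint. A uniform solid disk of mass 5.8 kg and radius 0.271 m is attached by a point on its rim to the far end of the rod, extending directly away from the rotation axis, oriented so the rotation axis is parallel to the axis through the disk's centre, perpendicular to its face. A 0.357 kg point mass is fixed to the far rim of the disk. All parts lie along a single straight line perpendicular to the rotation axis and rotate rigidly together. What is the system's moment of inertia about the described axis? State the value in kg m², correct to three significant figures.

Thin rod: I_cm = (1/12)ML² = (1/12)(0.173)(0.755)² = 0.0082179 kg m²; centre at d = 0.3775 m, so I = I_cm + Md² gives I = 0.0082179 + (0.173)(0.3775)² = 0.032871 kg m².
Solid disk: I_cm = (1/2)MR² = (1/2)(5.8)(0.271)² = 0.21298 kg m²; centre at d = 0.3775 + 0.3775 + 0.271 = 1.026 m, so I = I_cm + Md² gives I = 0.21298 + (5.8)(1.026)² = 6.3185 kg m².
Point mass: I_cm = 0; centre at d = 0.3775 + 0.3775 + 0.271 + 0.271 = 1.297 m, so I = I_cm + Md² gives I = 0 + (0.357)(1.297)² = 0.60055 kg m².
Total I = 0.032871 + 6.3185 + 0.60055 = 6.9519 kg m².

6.95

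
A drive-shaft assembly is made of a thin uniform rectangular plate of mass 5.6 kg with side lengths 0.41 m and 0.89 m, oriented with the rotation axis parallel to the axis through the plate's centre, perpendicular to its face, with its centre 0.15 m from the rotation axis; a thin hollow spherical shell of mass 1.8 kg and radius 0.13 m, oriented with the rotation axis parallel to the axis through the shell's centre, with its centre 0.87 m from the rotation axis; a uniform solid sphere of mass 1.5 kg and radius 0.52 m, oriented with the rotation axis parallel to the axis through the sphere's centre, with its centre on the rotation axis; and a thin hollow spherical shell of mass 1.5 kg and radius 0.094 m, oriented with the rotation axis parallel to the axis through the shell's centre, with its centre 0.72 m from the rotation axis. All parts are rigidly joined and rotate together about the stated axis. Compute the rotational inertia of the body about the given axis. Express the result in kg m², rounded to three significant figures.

Rectangular plate: I_cm = (1/12)M(a²+b²) = (1/12)(5.6)[(0.41)² + (0.89)²] = 0.44809 kg m²; centre at d = 0.15 m, so the parallel axis theorem gives I = 0.44809 + (5.6)(0.15)² = 0.57409 kg m².
Spherical shell: I_cm = (2/3)MR² = (2/3)(1.8)(0.13)² = 0.02028 kg m²; centre at d = 0.87 m, so the parallel axis theorem gives I = 0.02028 + (1.8)(0.87)² = 1.3827 kg m².
Solid sphere: I_cm = (2/5)MR² = (2/5)(1.5)(0.52)² = 0.16224 kg m²; axis through the centre, so I = 0.16224 kg m².
Spherical shell: I_cm = (2/3)MR² = (2/3)(1.5)(0.094)² = 0.008836 kg m²; centre at d = 0.72 m, so the parallel axis theorem gives I = 0.008836 + (1.5)(0.72)² = 0.78644 kg m².
Total I = 0.57409 + 1.3827 + 0.16224 + 0.78644 = 2.9055 kg m².

2.91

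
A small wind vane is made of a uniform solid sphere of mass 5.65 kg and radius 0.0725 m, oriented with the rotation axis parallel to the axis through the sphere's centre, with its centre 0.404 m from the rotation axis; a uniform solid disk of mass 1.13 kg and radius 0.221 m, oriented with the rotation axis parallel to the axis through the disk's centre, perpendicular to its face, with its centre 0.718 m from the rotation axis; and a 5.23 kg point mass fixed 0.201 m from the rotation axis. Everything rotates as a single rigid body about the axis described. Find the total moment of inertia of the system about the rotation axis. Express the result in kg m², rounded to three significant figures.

Solid sphere: I_cm = (2/5)MR² = (2/5)(5.65)(0.0725)² = 0.011879 kg m²; centre at d = 0.404 m, so the parallel axis theorem gives I = 0.011879 + (5.65)(0.404)² = 0.93405 kg m².
Solid disk: I_cm = (1/2)MR² = (1/2)(1.13)(0.221)² = 0.027595 kg m²; centre at d = 0.718 m, so the parallel axis theorem gives I = 0.027595 + (1.13)(0.718)² = 0.61014 kg m².
Point mass: I_cm = 0; centre at d = 0.201 m, so the parallel axis theorem gives I = 0 + (5.23)(0.201)² = 0.2113 kg m².
Total I = 0.93405 + 0.61014 + 0.2113 = 1.7555 kg m².

1.76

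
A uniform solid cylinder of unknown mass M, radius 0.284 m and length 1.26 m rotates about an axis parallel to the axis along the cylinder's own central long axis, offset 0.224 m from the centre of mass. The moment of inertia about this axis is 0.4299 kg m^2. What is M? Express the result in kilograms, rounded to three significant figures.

4.75

I = I_cm + Md² = (1/2)MR² + Md² = M·[0.5·(0.284)² + (0.224)²] = M·0.090504.
So M = 0.4299 / 0.090504 = 4.7501 kg.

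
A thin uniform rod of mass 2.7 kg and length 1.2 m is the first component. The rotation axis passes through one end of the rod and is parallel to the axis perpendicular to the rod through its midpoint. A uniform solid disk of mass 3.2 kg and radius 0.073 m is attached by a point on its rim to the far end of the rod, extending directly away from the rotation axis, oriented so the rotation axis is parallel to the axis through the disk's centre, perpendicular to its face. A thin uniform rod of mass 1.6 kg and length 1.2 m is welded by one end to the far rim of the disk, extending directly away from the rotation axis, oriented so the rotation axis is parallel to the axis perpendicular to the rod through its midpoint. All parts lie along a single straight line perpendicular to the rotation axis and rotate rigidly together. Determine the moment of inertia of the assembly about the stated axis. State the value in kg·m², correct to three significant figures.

Thin rod: I_cm = (1/12)ML² = (1/12)(2.7)(1.2)² = 0.324 kg·m²; centre at d = 0.6 m, so I = I_cm + Md² gives I = 0.324 + (2.7)(0.6)² = 1.296 kg·m².
Solid disk: I_cm = (1/2)MR² = (1/2)(3.2)(0.073)² = 0.0085264 kg·m²; centre at d = 0.6 + 0.6 + 0.073 = 1.273 m, so I = I_cm + Md² gives I = 0.0085264 + (3.2)(1.273)² = 5.1942 kg·m².
Thin rod: I_cm = (1/12)ML² = (1/12)(1.6)(1.2)² = 0.192 kg·m²; centre at d = 0.6 + 0.6 + 0.073 + 0.073 + 0.6 = 1.946 m, so I = I_cm + Md² gives I = 0.192 + (1.6)(1.946)² = 6.2511 kg·m².
Total I = 1.296 + 5.1942 + 6.2511 = 12.741 kg·m².

12.7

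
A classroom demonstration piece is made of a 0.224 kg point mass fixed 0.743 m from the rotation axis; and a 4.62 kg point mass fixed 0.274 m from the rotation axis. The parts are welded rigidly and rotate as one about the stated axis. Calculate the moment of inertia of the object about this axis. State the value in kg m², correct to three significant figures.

Point mass: I_cm = 0; centre at d = 0.743 m, so I = I_cm + Md² gives I = 0 + (0.224)(0.743)² = 0.12366 kg m².
Point mass: I_cm = 0; centre at d = 0.274 m, so I = I_cm + Md² gives I = 0 + (4.62)(0.274)² = 0.34685 kg m².
Total I = 0.12366 + 0.34685 = 0.47051 kg m².

0.471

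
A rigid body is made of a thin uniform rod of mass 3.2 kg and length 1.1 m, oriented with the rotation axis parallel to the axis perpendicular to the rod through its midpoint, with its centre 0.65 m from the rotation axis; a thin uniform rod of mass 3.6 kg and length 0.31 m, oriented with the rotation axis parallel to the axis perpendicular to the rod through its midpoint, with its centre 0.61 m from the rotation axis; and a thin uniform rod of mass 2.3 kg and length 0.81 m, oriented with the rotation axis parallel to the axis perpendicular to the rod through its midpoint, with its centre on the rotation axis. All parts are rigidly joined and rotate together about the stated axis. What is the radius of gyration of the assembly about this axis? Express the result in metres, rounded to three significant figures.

Thin rod: I_cm = (1/12)ML² = (1/12)(3.2)(1.1)² = 0.32267 kg m²; centre at d = 0.65 m, so the parallel axis theorem gives I = 0.32267 + (3.2)(0.65)² = 1.6747 kg m².
Thin rod: I_cm = (1/12)ML² = (1/12)(3.6)(0.31)² = 0.02883 kg m²; centre at d = 0.61 m, so the parallel axis theorem gives I = 0.02883 + (3.6)(0.61)² = 1.3684 kg m².
Thin rod: I_cm = (1/12)ML² = (1/12)(2.3)(0.81)² = 0.12575 kg m²; axis through the centre, so I = 0.12575 kg m².
Total I = 3.1688 kg m²; total mass M = 9.1 kg.
k = √(I/M) = √(3.1688/9.1) = 0.5901 m.

0.590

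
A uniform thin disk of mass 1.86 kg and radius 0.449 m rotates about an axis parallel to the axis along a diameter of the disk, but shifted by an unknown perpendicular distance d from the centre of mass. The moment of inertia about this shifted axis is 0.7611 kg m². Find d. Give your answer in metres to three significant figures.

About the centre-of-mass axis, I_cm = (1/4)MR² = (1/4)(1.86)(0.449)² = 0.093744 kg m².
Parallel axis theorem: I = I_cm + Md², so Md² = 0.7611 − 0.093744 = 0.66736 kg m².
d = √(0.66736 / 1.86) = 0.59899 m.

0.599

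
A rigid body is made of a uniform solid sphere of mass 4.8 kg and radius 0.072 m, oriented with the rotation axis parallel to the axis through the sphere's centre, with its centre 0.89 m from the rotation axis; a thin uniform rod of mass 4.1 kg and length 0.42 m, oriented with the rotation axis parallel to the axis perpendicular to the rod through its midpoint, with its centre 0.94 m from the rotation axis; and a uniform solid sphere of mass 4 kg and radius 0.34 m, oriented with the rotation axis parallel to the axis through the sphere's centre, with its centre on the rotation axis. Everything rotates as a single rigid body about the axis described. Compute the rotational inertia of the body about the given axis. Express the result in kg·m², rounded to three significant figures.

Solid sphere: I_cm = (2/5)MR² = (2/5)(4.8)(0.072)² = 0.0099533 kg·m²; centre at d = 0.89 m, so the parallel axis theorem gives I = 0.0099533 + (4.8)(0.89)² = 3.812 kg·m².
Thin rod: I_cm = (1/12)ML² = (1/12)(4.1)(0.42)² = 0.06027 kg·m²; centre at d = 0.94 m, so the parallel axis theorem gives I = 0.06027 + (4.1)(0.94)² = 3.683 kg·m².
Solid sphere: I_cm = (2/5)MR² = (2/5)(4)(0.34)² = 0.18496 kg·m²; axis through the centre, so I = 0.18496 kg·m².
Total I = 3.812 + 3.683 + 0.18496 = 7.68 kg·m².

7.68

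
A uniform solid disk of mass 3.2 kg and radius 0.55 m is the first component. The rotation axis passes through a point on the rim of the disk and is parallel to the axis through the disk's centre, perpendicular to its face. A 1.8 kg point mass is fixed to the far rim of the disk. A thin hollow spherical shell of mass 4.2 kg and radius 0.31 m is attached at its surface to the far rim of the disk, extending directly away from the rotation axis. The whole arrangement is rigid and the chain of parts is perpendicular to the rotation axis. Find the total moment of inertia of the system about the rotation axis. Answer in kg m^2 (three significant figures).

Solid disk: I_cm = (1/2)MR² = (1/2)(3.2)(0.55)² = 0.484 kg m^2; centre at d = 0.55 m, so the parallel axis theorem gives I = 0.484 + (3.2)(0.55)² = 1.452 kg m^2.
Point mass: I_cm = 0; centre at d = 0.55 + 0.55 = 1.1 m, so the parallel axis theorem gives I = 0 + (1.8)(1.1)² = 2.178 kg m^2.
Spherical shell: I_cm = (2/3)MR² = (2/3)(4.2)(0.31)² = 0.26908 kg m^2; centre at d = 0.55 + 0.55 + 0.31 = 1.41 m, so the parallel axis theorem gives I = 0.26908 + (4.2)(1.41)² = 8.6191 kg m^2.
Total I = 1.452 + 2.178 + 8.6191 = 12.249 kg m^2.

12.2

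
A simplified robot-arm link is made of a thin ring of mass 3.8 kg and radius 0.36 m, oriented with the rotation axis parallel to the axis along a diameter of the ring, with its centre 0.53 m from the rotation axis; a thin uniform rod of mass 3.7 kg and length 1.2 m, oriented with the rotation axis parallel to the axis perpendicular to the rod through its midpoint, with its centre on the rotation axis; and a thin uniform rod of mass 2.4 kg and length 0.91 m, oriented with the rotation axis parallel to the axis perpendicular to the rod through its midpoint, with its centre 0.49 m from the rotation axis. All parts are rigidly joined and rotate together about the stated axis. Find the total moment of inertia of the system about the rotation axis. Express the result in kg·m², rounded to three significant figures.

Thin ring: I_cm = (1/2)MR² = (1/2)(3.8)(0.36)² = 0.24624 kg·m²; centre at d = 0.53 m, so the parallel axis theorem gives I = 0.24624 + (3.8)(0.53)² = 1.3137 kg·m².
Thin rod: I_cm = (1/12)ML² = (1/12)(3.7)(1.2)² = 0.444 kg·m²; axis through the centre, so I = 0.444 kg·m².
Thin rod: I_cm = (1/12)ML² = (1/12)(2.4)(0.91)² = 0.16562 kg·m²; centre at d = 0.49 m, so the parallel axis theorem gives I = 0.16562 + (2.4)(0.49)² = 0.74186 kg·m².
Total I = 1.3137 + 0.444 + 0.74186 = 2.4995 kg·m².

2.50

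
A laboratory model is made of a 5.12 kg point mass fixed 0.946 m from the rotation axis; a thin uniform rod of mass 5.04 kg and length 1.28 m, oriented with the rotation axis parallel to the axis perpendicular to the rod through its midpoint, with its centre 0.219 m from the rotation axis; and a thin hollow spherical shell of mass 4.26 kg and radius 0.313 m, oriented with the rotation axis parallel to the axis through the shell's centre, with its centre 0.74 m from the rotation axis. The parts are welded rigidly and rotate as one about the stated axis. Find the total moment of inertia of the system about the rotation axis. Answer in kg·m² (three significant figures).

Point mass: I_cm = 0; centre at d = 0.946 m, so the parallel axis theorem gives I = 0 + (5.12)(0.946)² = 4.582 kg·m².
Thin rod: I_cm = (1/12)ML² = (1/12)(5.04)(1.28)² = 0.68813 kg·m²; centre at d = 0.219 m, so the parallel axis theorem gives I = 0.68813 + (5.04)(0.219)² = 0.92985 kg·m².
Spherical shell: I_cm = (2/3)MR² = (2/3)(4.26)(0.313)² = 0.27823 kg·m²; centre at d = 0.74 m, so the parallel axis theorem gives I = 0.27823 + (4.26)(0.74)² = 2.611 kg·m².
Total I = 4.582 + 0.92985 + 2.611 = 8.1228 kg·m².

8.12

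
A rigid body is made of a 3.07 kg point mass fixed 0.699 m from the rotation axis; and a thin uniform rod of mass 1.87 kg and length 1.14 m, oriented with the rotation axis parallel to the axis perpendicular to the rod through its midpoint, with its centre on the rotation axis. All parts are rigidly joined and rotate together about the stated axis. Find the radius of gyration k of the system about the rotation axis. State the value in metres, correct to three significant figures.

0.587

Point mass: I_cm = 0; centre at d = 0.699 m, so the parallel axis theorem gives I = 0 + (3.07)(0.699)² = 1.5 kg·m².
Thin rod: I_cm = (1/12)ML² = (1/12)(1.87)(1.14)² = 0.20252 kg·m²; axis through the centre, so I = 0.20252 kg·m².
Total I = 1.7025 kg·m²; total mass M = 4.94 kg.
k = √(I/M) = √(1.7025/4.94) = 0.58706 m.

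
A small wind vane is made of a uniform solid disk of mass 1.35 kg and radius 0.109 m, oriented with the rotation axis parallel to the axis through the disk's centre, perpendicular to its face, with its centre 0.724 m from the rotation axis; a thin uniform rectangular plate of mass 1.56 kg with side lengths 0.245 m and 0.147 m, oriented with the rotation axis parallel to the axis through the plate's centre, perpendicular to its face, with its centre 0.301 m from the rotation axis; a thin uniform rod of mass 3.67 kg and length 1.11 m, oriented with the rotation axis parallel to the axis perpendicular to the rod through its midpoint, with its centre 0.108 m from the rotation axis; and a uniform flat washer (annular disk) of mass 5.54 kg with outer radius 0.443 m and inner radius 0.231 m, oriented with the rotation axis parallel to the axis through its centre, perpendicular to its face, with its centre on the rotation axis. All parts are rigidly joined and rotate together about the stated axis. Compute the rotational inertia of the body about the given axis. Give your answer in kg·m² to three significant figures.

Solid disk: I_cm = (1/2)MR² = (1/2)(1.35)(0.109)² = 0.0080197 kg·m²; centre at d = 0.724 m, so the parallel axis theorem gives I = 0.0080197 + (1.35)(0.724)² = 0.71566 kg·m².
Rectangular plate: I_cm = (1/12)M(a²+b²) = (1/12)(1.56)[(0.245)² + (0.147)²] = 0.010612 kg·m²; centre at d = 0.301 m, so the parallel axis theorem gives I = 0.010612 + (1.56)(0.301)² = 0.15195 kg·m².
Thin rod: I_cm = (1/12)ML² = (1/12)(3.67)(1.11)² = 0.37682 kg·m²; centre at d = 0.108 m, so the parallel axis theorem gives I = 0.37682 + (3.67)(0.108)² = 0.41962 kg·m².
Annular disk: I_cm = (1/2)M(R²+r²) = (1/2)(5.54)[(0.443)² + (0.231)²] = 0.69142 kg·m²; axis through the centre, so I = 0.69142 kg·m².
Total I = 0.71566 + 0.15195 + 0.41962 + 0.69142 = 1.9787 kg·m².

1.98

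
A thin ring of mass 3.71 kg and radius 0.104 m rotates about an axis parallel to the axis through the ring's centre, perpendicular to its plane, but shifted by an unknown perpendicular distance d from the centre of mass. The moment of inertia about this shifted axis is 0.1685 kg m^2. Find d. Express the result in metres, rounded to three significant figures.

About the centre-of-mass axis, I_cm = MR² = (3.71)(0.104)² = 0.040127 kg m^2.
Parallel axis theorem: I = I_cm + Md², so Md² = 0.1685 − 0.040127 = 0.12837 kg m^2.
d = √(0.12837 / 3.71) = 0.18602 m.

0.186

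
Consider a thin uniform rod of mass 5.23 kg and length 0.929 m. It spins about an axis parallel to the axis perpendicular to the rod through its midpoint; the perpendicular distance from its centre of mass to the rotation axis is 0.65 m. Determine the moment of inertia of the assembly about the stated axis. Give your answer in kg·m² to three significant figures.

I_cm = (1/12)ML² = (1/12)(5.23)(0.929)² = 0.37614 kg·m²; centre at d = 0.65 m, so the parallel axis theorem gives I = 0.37614 + (5.23)(0.65)² = 2.5858 kg·m².

2.59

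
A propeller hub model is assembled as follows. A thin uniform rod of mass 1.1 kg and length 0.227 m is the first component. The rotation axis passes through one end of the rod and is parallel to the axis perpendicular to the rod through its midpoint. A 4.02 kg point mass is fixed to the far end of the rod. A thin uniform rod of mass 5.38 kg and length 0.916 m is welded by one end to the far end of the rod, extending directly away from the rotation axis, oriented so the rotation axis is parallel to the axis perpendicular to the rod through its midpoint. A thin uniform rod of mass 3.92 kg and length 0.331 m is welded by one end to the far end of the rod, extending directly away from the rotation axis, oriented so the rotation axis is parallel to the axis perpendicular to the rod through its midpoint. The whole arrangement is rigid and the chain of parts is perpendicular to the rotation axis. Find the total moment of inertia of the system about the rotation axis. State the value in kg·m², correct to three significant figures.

9.87

Thin rod: I_cm = (1/12)ML² = (1/12)(1.1)(0.227)² = 0.0047235 kg·m²; centre at d = 0.1135 m, so the parallel axis theorem gives I = 0.0047235 + (1.1)(0.1135)² = 0.018894 kg·m².
Point mass: I_cm = 0; centre at d = 0.1135 + 0.1135 = 0.227 m, so the parallel axis theorem gives I = 0 + (4.02)(0.227)² = 0.20715 kg·m².
Thin rod: I_cm = (1/12)ML² = (1/12)(5.38)(0.916)² = 0.37618 kg·m²; centre at d = 0.1135 + 0.1135 + 0.458 = 0.685 m, so the parallel axis theorem gives I = 0.37618 + (5.38)(0.685)² = 2.9006 kg·m².
Thin rod: I_cm = (1/12)ML² = (1/12)(3.92)(0.331)² = 0.03579 kg·m²; centre at d = 0.1135 + 0.1135 + 0.458 + 0.458 + 0.1655 = 1.3085 m, so the parallel axis theorem gives I = 0.03579 + (3.92)(1.3085)² = 6.7475 kg·m².
Total I = 0.018894 + 0.20715 + 2.9006 + 6.7475 = 9.8742 kg·m².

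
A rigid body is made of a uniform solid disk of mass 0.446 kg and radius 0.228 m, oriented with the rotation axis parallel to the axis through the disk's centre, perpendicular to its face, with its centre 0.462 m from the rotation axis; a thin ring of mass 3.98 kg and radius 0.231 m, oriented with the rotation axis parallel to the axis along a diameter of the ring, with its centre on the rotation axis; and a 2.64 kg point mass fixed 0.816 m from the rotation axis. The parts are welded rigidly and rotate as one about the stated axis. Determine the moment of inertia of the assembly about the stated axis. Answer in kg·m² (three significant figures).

1.97

Solid disk: I_cm = (1/2)MR² = (1/2)(0.446)(0.228)² = 0.011592 kg·m²; centre at d = 0.462 m, so I = I_cm + Md² gives I = 0.011592 + (0.446)(0.462)² = 0.10679 kg·m².
Thin ring: I_cm = (1/2)MR² = (1/2)(3.98)(0.231)² = 0.10619 kg·m²; axis through the centre, so I = 0.10619 kg·m².
Point mass: I_cm = 0; centre at d = 0.816 m, so I = I_cm + Md² gives I = 0 + (2.64)(0.816)² = 1.7579 kg·m².
Total I = 0.10679 + 0.10619 + 1.7579 = 1.9708 kg·m².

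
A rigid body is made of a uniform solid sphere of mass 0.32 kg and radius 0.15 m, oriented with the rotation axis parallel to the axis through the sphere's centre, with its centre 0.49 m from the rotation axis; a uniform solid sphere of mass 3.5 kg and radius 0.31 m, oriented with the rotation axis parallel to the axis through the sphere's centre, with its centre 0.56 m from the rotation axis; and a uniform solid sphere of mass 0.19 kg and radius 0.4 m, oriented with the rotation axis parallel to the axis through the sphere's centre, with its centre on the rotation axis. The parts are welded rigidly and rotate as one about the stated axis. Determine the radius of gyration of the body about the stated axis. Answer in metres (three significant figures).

Solid sphere: I_cm = (2/5)MR² = (2/5)(0.32)(0.15)² = 0.00288 kg m^2; centre at d = 0.49 m, so the parallel axis theorem gives I = 0.00288 + (0.32)(0.49)² = 0.079712 kg m^2.
Solid sphere: I_cm = (2/5)MR² = (2/5)(3.5)(0.31)² = 0.13454 kg m^2; centre at d = 0.56 m, so the parallel axis theorem gives I = 0.13454 + (3.5)(0.56)² = 1.2321 kg m^2.
Solid sphere: I_cm = (2/5)MR² = (2/5)(0.19)(0.4)² = 0.01216 kg m^2; axis through the centre, so I = 0.01216 kg m^2.
Total I = 1.324 kg m^2; total mass M = 4.01 kg.
k = √(I/M) = √(1.324/4.01) = 0.57461 m.

0.575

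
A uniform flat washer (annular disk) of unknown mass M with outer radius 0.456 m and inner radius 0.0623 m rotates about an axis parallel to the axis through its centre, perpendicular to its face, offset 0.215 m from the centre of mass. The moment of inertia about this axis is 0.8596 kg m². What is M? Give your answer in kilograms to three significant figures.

I = I_cm + Md² = (1/2)M(R²+r²) + Md² = M·[0.5·[(0.456)² + (0.0623)²] + (0.215)²] = M·0.15213.
So M = 0.8596 / 0.15213 = 5.6503 kg.

5.65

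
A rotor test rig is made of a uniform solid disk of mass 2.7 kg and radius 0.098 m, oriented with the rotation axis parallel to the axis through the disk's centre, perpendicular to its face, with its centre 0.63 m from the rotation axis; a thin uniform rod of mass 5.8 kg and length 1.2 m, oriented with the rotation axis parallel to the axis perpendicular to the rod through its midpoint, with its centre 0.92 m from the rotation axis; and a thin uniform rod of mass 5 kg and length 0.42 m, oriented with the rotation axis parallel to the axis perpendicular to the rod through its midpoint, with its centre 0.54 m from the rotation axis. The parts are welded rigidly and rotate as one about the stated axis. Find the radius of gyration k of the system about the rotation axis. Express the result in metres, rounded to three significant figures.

Solid disk: I_cm = (1/2)MR² = (1/2)(2.7)(0.098)² = 0.012965 kg m²; centre at d = 0.63 m, so the parallel axis theorem gives I = 0.012965 + (2.7)(0.63)² = 1.0846 kg m².
Thin rod: I_cm = (1/12)ML² = (1/12)(5.8)(1.2)² = 0.696 kg m²; centre at d = 0.92 m, so the parallel axis theorem gives I = 0.696 + (5.8)(0.92)² = 5.6051 kg m².
Thin rod: I_cm = (1/12)ML² = (1/12)(5)(0.42)² = 0.0735 kg m²; centre at d = 0.54 m, so the parallel axis theorem gives I = 0.0735 + (5)(0.54)² = 1.5315 kg m².
Total I = 8.2212 kg m²; total mass M = 13.5 kg.
k = √(I/M) = √(8.2212/13.5) = 0.78037 m.

0.780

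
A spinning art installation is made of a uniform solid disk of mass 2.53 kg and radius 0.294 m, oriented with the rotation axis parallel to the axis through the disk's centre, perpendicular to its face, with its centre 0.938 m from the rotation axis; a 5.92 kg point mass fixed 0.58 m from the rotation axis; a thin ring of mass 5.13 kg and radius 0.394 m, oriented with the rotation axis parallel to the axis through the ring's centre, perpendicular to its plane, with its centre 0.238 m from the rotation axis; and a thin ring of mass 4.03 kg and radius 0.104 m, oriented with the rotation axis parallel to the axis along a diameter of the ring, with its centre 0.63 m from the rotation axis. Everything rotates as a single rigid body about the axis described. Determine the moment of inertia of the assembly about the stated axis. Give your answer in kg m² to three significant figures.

7.04

Solid disk: I_cm = (1/2)MR² = (1/2)(2.53)(0.294)² = 0.10934 kg m²; centre at d = 0.938 m, so the parallel axis theorem gives I = 0.10934 + (2.53)(0.938)² = 2.3353 kg m².
Point mass: I_cm = 0; centre at d = 0.58 m, so the parallel axis theorem gives I = 0 + (5.92)(0.58)² = 1.9915 kg m².
Thin ring: I_cm = MR² = (5.13)(0.394)² = 0.79636 kg m²; centre at d = 0.238 m, so the parallel axis theorem gives I = 0.79636 + (5.13)(0.238)² = 1.0869 kg m².
Thin ring: I_cm = (1/2)MR² = (1/2)(4.03)(0.104)² = 0.021794 kg m²; centre at d = 0.63 m, so the parallel axis theorem gives I = 0.021794 + (4.03)(0.63)² = 1.6213 kg m².
Total I = 2.3353 + 1.9915 + 1.0869 + 1.6213 = 7.0351 kg m².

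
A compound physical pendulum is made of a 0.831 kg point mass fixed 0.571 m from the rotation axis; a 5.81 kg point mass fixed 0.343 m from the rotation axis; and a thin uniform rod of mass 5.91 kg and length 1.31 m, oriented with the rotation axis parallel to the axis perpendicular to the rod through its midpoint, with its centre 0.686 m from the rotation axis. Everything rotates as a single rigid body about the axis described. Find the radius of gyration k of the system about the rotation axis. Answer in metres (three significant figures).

Point mass: I_cm = 0; centre at d = 0.571 m, so I = I_cm + Md² gives I = 0 + (0.831)(0.571)² = 0.27094 kg·m².
Point mass: I_cm = 0; centre at d = 0.343 m, so I = I_cm + Md² gives I = 0 + (5.81)(0.343)² = 0.68354 kg·m².
Thin rod: I_cm = (1/12)ML² = (1/12)(5.91)(1.31)² = 0.84518 kg·m²; centre at d = 0.686 m, so I = I_cm + Md² gives I = 0.84518 + (5.91)(0.686)² = 3.6264 kg·m².
Total I = 4.5809 kg·m²; total mass M = 12.551 kg.
k = √(I/M) = √(4.5809/12.551) = 0.60414 m.

0.604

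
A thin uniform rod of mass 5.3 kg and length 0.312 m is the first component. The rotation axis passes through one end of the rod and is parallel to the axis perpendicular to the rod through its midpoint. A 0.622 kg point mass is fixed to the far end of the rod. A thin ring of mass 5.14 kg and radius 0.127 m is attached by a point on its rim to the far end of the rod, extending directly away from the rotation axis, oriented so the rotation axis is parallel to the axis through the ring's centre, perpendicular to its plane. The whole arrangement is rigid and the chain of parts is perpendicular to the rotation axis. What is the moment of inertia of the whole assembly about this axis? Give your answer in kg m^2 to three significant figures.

Thin rod: I_cm = (1/12)ML² = (1/12)(5.3)(0.312)² = 0.042994 kg m^2; centre at d = 0.156 m, so the parallel axis theorem gives I = 0.042994 + (5.3)(0.156)² = 0.17197 kg m^2.
Point mass: I_cm = 0; centre at d = 0.156 + 0.156 = 0.312 m, so the parallel axis theorem gives I = 0 + (0.622)(0.312)² = 0.060548 kg m^2.
Thin ring: I_cm = MR² = (5.14)(0.127)² = 0.082903 kg m^2; centre at d = 0.156 + 0.156 + 0.127 = 0.439 m, so the parallel axis theorem gives I = 0.082903 + (5.14)(0.439)² = 1.0735 kg m^2.
Total I = 0.17197 + 0.060548 + 1.0735 = 1.306 kg m^2.

1.31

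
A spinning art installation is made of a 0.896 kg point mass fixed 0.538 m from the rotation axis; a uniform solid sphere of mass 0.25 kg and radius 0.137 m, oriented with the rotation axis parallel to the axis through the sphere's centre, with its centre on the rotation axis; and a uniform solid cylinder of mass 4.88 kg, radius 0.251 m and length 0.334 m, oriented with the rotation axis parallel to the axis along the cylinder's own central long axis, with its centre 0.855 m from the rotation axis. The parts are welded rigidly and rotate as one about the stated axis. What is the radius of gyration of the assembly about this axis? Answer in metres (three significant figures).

Point mass: I_cm = 0; centre at d = 0.538 m, so the parallel axis theorem gives I = 0 + (0.896)(0.538)² = 0.25934 kg·m².
Solid sphere: I_cm = (2/5)MR² = (2/5)(0.25)(0.137)² = 0.0018769 kg·m²; axis through the centre, so I = 0.0018769 kg·m².
Solid cylinder: I_cm = (1/2)MR² = (1/2)(4.88)(0.251)² = 0.15372 kg·m²; centre at d = 0.855 m, so the parallel axis theorem gives I = 0.15372 + (4.88)(0.855)² = 3.7211 kg·m².
Total I = 3.9823 kg·m²; total mass M = 6.026 kg.
k = √(I/M) = √(3.9823/6.026) = 0.81293 m.

0.813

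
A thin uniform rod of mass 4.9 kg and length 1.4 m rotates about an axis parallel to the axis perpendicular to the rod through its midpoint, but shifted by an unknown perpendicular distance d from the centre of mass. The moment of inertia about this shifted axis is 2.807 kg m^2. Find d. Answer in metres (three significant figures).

0.640

About the centre-of-mass axis, I_cm = (1/12)ML² = (1/12)(4.9)(1.4)² = 0.80033 kg m^2.
Parallel axis theorem: I = I_cm + Md², so Md² = 2.807 − 0.80033 = 2.0067 kg m^2.
d = √(2.0067 / 4.9) = 0.63994 m.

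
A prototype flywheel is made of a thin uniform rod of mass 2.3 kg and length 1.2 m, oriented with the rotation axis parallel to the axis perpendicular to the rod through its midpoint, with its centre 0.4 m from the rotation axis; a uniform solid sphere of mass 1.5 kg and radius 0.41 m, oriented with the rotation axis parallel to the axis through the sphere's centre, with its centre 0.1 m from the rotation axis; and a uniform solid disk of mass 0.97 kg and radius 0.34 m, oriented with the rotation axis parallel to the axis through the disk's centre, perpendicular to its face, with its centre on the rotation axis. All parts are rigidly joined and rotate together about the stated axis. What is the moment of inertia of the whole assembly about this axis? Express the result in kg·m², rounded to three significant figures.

Thin rod: I_cm = (1/12)ML² = (1/12)(2.3)(1.2)² = 0.276 kg·m²; centre at d = 0.4 m, so the parallel axis theorem gives I = 0.276 + (2.3)(0.4)² = 0.644 kg·m².
Solid sphere: I_cm = (2/5)MR² = (2/5)(1.5)(0.41)² = 0.10086 kg·m²; centre at d = 0.1 m, so the parallel axis theorem gives I = 0.10086 + (1.5)(0.1)² = 0.11586 kg·m².
Solid disk: I_cm = (1/2)MR² = (1/2)(0.97)(0.34)² = 0.056066 kg·m²; axis through the centre, so I = 0.056066 kg·m².
Total I = 0.644 + 0.11586 + 0.056066 = 0.81593 kg·m².

0.816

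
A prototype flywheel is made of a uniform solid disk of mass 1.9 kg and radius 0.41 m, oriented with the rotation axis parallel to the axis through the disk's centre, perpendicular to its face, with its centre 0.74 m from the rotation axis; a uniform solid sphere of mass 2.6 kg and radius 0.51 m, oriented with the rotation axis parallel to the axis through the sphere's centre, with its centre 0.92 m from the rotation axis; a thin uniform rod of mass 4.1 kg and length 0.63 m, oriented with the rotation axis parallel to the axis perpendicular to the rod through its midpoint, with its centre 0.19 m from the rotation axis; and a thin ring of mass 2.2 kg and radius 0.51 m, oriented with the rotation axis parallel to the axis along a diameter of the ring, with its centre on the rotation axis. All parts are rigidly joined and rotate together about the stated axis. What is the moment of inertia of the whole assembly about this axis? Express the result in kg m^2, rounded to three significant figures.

Solid disk: I_cm = (1/2)MR² = (1/2)(1.9)(0.41)² = 0.15969 kg m^2; centre at d = 0.74 m, so the parallel axis theorem gives I = 0.15969 + (1.9)(0.74)² = 1.2001 kg m^2.
Solid sphere: I_cm = (2/5)MR² = (2/5)(2.6)(0.51)² = 0.2705 kg m^2; centre at d = 0.92 m, so the parallel axis theorem gives I = 0.2705 + (2.6)(0.92)² = 2.4711 kg m^2.
Thin rod: I_cm = (1/12)ML² = (1/12)(4.1)(0.63)² = 0.13561 kg m^2; centre at d = 0.19 m, so the parallel axis theorem gives I = 0.13561 + (4.1)(0.19)² = 0.28362 kg m^2.
Thin ring: I_cm = (1/2)MR² = (1/2)(2.2)(0.51)² = 0.28611 kg m^2; axis through the centre, so I = 0.28611 kg m^2.
Total I = 1.2001 + 2.4711 + 0.28362 + 0.28611 = 4.241 kg m^2.

4.24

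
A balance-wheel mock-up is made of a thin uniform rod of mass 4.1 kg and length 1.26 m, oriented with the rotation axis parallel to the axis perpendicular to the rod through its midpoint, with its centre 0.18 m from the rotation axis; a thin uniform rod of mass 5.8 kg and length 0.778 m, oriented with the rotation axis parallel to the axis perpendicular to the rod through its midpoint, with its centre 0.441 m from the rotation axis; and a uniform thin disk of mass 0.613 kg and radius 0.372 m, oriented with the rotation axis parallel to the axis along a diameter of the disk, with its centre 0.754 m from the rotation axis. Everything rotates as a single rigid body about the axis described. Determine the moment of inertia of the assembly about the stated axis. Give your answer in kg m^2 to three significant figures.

Thin rod: I_cm = (1/12)ML² = (1/12)(4.1)(1.26)² = 0.54243 kg m^2; centre at d = 0.18 m, so the parallel axis theorem gives I = 0.54243 + (4.1)(0.18)² = 0.67527 kg m^2.
Thin rod: I_cm = (1/12)ML² = (1/12)(5.8)(0.778)² = 0.29255 kg m^2; centre at d = 0.441 m, so the parallel axis theorem gives I = 0.29255 + (5.8)(0.441)² = 1.4205 kg m^2.
Thin disk: I_cm = (1/4)MR² = (1/4)(0.613)(0.372)² = 0.021207 kg m^2; centre at d = 0.754 m, so the parallel axis theorem gives I = 0.021207 + (0.613)(0.754)² = 0.36971 kg m^2.
Total I = 0.67527 + 1.4205 + 0.36971 = 2.4655 kg m^2.

2.47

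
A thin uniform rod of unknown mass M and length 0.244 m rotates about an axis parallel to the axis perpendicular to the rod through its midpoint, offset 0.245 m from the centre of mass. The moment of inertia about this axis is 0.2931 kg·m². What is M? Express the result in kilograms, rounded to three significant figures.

I = I_cm + Md² = (1/12)ML² + Md² = M·[0.0833333·(0.244)² + (0.245)²] = M·0.064986.
So M = 0.2931 / 0.064986 = 4.5102 kg.

4.51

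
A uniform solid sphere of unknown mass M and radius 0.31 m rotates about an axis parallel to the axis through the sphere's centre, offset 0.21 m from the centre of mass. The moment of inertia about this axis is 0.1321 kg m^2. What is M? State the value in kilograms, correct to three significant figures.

1.60

I = I_cm + Md² = (2/5)MR² + Md² = M·[0.4·(0.31)² + (0.21)²] = M·0.08254.
So M = 0.1321 / 0.08254 = 1.6004 kg.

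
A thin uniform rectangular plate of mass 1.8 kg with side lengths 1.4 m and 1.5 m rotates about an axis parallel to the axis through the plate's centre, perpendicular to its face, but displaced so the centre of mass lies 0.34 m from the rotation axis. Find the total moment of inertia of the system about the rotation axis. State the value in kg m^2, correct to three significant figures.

I_cm = (1/12)M(a²+b²) = (1/12)(1.8)[(1.4)² + (1.5)²] = 0.6315 kg m^2; centre at d = 0.34 m, so I = I_cm + Md² gives I = 0.6315 + (1.8)(0.34)² = 0.83958 kg m^2.

0.840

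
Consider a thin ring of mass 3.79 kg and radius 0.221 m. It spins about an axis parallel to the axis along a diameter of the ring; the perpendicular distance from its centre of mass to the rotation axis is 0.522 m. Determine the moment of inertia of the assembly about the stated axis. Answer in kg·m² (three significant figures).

1.13

I_cm = (1/2)MR² = (1/2)(3.79)(0.221)² = 0.092554 kg·m²; centre at d = 0.522 m, so I = I_cm + Md² gives I = 0.092554 + (3.79)(0.522)² = 1.1253 kg·m².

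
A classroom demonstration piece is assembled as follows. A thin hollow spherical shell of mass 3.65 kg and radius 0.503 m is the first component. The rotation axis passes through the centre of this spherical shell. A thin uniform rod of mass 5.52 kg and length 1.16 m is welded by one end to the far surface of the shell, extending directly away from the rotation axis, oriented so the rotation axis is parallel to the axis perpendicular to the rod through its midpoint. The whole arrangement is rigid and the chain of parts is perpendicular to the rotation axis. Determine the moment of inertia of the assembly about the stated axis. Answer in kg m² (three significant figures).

Spherical shell: I_cm = (2/3)MR² = (2/3)(3.65)(0.503)² = 0.61566 kg m²; axis through the centre, so I = 0.61566 kg m².
Thin rod: I_cm = (1/12)ML² = (1/12)(5.52)(1.16)² = 0.61898 kg m²; centre at d = 0.503 + 0.58 = 1.083 m, so the parallel axis theorem gives I = 0.61898 + (5.52)(1.083)² = 7.0933 kg m².
Total I = 0.61566 + 7.0933 = 7.709 kg m².

7.71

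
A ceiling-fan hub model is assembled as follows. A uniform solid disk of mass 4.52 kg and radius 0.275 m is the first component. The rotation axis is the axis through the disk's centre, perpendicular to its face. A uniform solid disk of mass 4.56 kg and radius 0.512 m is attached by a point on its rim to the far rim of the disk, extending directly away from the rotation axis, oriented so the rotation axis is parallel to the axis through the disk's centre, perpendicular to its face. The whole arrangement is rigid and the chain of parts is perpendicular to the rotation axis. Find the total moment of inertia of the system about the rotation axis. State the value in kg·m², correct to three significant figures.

3.59

Solid disk: I_cm = (1/2)MR² = (1/2)(4.52)(0.275)² = 0.17091 kg·m²; axis through the centre, so I = 0.17091 kg·m².
Solid disk: I_cm = (1/2)MR² = (1/2)(4.56)(0.512)² = 0.59769 kg·m²; centre at d = 0.275 + 0.512 = 0.787 m, so the parallel axis theorem gives I = 0.59769 + (4.56)(0.787)² = 3.422 kg·m².
Total I = 0.17091 + 3.422 = 3.5929 kg·m².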